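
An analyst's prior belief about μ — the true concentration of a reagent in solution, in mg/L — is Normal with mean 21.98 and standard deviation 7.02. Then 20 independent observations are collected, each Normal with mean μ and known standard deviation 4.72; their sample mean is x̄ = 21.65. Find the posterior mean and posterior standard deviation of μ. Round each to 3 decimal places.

Prior precision 1/τ₀² = 1/7.02² = 0.0202920; data precision n/σ² = 20/4.72² = 0.897731.
Posterior precision = 0.0202920 + 0.897731 = 0.918023, giving posterior SD = 1/√0.918023 = 1.044.
Posterior mean = (0.0202920·21.98 + 0.897731·21.65) / 0.918023 = 21.657.

Posterior mean ≈ 21.657; posterior SD ≈ 1.044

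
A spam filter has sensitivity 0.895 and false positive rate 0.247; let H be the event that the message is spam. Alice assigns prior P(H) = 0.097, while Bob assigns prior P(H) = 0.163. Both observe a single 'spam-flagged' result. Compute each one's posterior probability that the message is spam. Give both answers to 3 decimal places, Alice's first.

Alice: 0.280; Bob: 0.414

P('+'|H) = 0.895, P('+'|¬H) = 0.247.
Alice: numerator 0.895·0.097 = 0.086815; evidence = 0.086815+0.247·0.903 = 0.30986; posterior = 0.280.
Bob: numerator 0.895·0.163 = 0.14589; evidence = 0.14589+0.247·0.837 = 0.35262; posterior = 0.414.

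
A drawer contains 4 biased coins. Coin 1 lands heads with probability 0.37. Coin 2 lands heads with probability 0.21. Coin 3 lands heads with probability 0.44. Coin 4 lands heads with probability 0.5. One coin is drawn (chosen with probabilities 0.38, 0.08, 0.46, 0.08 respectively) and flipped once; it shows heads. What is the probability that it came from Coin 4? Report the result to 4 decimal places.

Posterior probability ≈ 0.1001

P(heads|C1) = 0.37; P(heads|C2) = 0.21; P(heads|C3) = 0.44; P(heads|C4) = 0.5.
Prior × likelihood for each source: 0.38·0.37=0.1406, 0.08·0.21=0.01680, 0.46·0.44=0.2024, 0.08·0.5=0.04000. Summing gives P(heads) = 0.39980.
P(Coin 4 | heads) = 0.04000 / 0.39980 = 0.1001.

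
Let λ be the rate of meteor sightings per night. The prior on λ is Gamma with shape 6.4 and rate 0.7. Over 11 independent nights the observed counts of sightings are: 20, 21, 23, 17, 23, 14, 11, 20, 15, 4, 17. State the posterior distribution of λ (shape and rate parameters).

Posterior: Gamma(shape=191.4, rate=11.7)

The Poisson likelihood adds the total count to the shape and the number of exposure periods to the rate. Here ∑xᵢ = 185 and n = 11, so shape 6.4→191.4 and rate 0.7→11.7.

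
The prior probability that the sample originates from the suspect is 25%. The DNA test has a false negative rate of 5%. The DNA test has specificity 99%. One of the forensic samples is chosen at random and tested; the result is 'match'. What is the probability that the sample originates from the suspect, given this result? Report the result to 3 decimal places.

Let H be the event that the sample originates from the suspect. P(H) = 0.25, so P(¬H) = 0.75. With E the 'match' result, P(E|H) = 0.95 and P(E|¬H) = 0.01.
P(E) = 0.95·0.25 + 0.01·0.75 = 0.23750 + 0.0075000 = 0.24500.
By Bayes' theorem, P(H|E) = 0.23750 / 0.24500 = 0.969.

P(H | E) ≈ 0.969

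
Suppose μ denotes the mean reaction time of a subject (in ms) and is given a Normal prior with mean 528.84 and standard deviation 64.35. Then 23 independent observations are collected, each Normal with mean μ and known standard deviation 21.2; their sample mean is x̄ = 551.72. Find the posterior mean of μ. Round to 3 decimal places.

Posterior mean ≈ 551.613

With known σ, the Normal prior is conjugate. Weight on the data is w = (n/σ²)/(n/σ² + 1/τ₀²) = 0.0511748/(0.0511748+0.00024149) = 0.99530.
Posterior mean = w·x̄ + (1−w)·μ₀ = 0.99530·551.72 + 0.0046968·528.84 = 551.613.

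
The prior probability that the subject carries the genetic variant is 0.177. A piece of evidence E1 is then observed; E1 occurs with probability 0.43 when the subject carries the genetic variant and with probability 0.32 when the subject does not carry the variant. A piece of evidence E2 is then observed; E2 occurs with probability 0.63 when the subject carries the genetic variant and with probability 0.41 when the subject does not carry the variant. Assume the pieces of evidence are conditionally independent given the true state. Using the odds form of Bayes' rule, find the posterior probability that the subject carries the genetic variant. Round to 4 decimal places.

Prior odds = 0.177/(1−0.177) = 0.21507.
Likelihood ratio for E1 = 0.43/0.32 = 1.3438.
Likelihood ratio for E2 = 0.63/0.41 = 1.5366.
Posterior odds = prior odds × LR₁ × LR₂ = 0.44407.
Posterior probability = odds/(1+odds) = 0.44407/1.4441 = 0.3075.

Posterior probability ≈ 0.3075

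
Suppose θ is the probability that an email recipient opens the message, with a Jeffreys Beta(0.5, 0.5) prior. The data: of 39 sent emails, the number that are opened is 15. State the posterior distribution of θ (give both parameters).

The binomial likelihood is conjugate to the Beta prior: with 15 successes and 24 failures, the posterior is Beta(0.5+15, 0.5+24) = Beta(15.5, 24.5).

Posterior: Beta(15.5, 24.5)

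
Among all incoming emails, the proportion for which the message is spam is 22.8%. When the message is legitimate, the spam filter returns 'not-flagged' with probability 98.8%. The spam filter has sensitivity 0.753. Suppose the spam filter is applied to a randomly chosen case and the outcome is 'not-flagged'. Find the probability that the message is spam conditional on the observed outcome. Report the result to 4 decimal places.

P(H | E) ≈ 0.0688

Let H be the event that the message is spam. P(H) = 0.228, so P(¬H) = 0.772. With E the 'not-flagged' result, P(E|H) = 0.247 and P(E|¬H) = 0.988.
P(E) = 0.247·0.228 + 0.988·0.772 = 0.056316 + 0.76274 = 0.81905.
By Bayes' theorem, P(H|E) = 0.056316 / 0.81905 = 0.0688.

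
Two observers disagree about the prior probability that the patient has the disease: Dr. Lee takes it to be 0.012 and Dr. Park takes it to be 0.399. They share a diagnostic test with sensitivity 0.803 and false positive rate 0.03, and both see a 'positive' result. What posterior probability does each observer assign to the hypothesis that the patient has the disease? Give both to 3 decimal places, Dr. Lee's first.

Dr. Lee: 0.245; Dr. Park: 0.947

P('+'|H) = 0.803, P('+'|¬H) = 0.03.
Dr. Lee: numerator 0.803·0.012 = 0.0096360; evidence = 0.0096360+0.03·0.988 = 0.039276; posterior = 0.245.
Dr. Park: numerator 0.803·0.399 = 0.32040; evidence = 0.32040+0.03·0.601 = 0.33843; posterior = 0.947.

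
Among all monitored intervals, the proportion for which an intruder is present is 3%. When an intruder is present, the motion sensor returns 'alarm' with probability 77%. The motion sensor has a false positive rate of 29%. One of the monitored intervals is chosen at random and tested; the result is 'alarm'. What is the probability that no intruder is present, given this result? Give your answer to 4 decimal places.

Write H for 'an intruder is present'. Prior odds H:¬H = 0.03/0.97 = 0.030928. For the 'alarm' outcome, the likelihood ratio is 0.77/0.29 = 2.6552.
Posterior odds = 0.030928 × 2.6552 = 0.082119, so P(H|E) = 0.082119/(1+0.082119) = 0.0759. Then P(¬H|E) = 1 − 0.0759 = 0.9241.

P(¬H | E) ≈ 0.9241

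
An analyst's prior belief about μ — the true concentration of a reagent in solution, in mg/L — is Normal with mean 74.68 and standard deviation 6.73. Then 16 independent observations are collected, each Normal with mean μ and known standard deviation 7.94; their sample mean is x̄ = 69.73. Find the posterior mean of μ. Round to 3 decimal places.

With known σ, the Normal prior is conjugate. Weight on the data is w = (n/σ²)/(n/σ² + 1/τ₀²) = 0.253793/(0.253793+0.0220785) = 0.91997.
Posterior mean = w·x̄ + (1−w)·μ₀ = 0.91997·69.73 + 0.080032·74.68 = 70.126.

Posterior mean ≈ 70.126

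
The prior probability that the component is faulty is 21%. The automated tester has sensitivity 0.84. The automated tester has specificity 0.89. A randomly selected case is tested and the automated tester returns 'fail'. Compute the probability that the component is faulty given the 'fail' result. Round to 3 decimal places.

P(H | E) ≈ 0.670

Write H for 'the component is faulty'. Prior odds H:¬H = 0.21/0.79 = 0.26582. For the 'fail' outcome, the likelihood ratio is 0.84/0.11 = 7.6364.
Posterior odds = 0.26582 × 7.6364 = 2.0299, so P(H|E) = 2.0299/(1+2.0299) = 0.670.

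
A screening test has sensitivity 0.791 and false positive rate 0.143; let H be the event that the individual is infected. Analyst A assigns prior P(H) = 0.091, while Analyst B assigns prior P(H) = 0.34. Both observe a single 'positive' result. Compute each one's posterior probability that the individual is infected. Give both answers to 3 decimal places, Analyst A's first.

The likelihood ratio for a 'positive' result is 0.791/0.143 = 5.5315.
Analyst A: prior odds 0.091/0.909 = 0.10011; posterior odds 0.55376; posterior probability 0.356.
Analyst B: prior odds 0.34/0.66 = 0.51515; posterior odds 2.8495; posterior probability 0.740.

Analyst A: 0.356; Analyst B: 0.740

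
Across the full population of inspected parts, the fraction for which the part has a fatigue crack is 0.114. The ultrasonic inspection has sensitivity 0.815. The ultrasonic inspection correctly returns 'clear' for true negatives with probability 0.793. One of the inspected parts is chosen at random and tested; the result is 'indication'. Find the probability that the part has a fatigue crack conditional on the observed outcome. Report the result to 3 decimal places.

P(H | E) ≈ 0.336

Let H be the event that the part has a fatigue crack. P(H) = 0.114, so P(¬H) = 0.886. With E the 'indication' result, P(E|H) = 0.815 and P(E|¬H) = 0.207.
P(E) = 0.815·0.114 + 0.207·0.886 = 0.092910 + 0.18340 = 0.27631.
By Bayes' theorem, P(H|E) = 0.092910 / 0.27631 = 0.336.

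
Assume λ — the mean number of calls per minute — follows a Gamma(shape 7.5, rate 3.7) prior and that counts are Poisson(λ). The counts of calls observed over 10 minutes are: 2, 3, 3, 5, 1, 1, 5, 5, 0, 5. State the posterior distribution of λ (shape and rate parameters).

Total count ∑xᵢ = 30 over n = 10 minutes.
Gamma is conjugate to the Poisson likelihood: posterior is Gamma(shape = 7.5+30 = 37.5, rate = 3.7+10 = 13.7).

Posterior: Gamma(shape=37.5, rate=13.7)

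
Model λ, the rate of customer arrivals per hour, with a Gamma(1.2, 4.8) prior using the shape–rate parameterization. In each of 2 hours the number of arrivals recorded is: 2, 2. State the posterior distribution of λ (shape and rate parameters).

The Poisson likelihood adds the total count to the shape and the number of exposure periods to the rate. Here ∑xᵢ = 4 and n = 2, so shape 1.2→5.2 and rate 4.8→6.8.

Posterior: Gamma(shape=5.2, rate=6.8)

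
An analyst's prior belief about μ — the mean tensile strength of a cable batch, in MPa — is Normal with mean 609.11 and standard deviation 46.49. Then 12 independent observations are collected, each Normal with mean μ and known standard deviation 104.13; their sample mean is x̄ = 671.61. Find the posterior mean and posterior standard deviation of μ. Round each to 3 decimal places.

Posterior mean ≈ 653.184; posterior SD ≈ 25.243

Prior precision 1/τ₀² = 1/46.49² = 0.00046268; data precision n/σ² = 12/104.13² = 0.00110670.
Posterior precision = 0.00046268 + 0.00110670 = 0.00156938, giving posterior SD = 1/√0.00156938 = 25.243.
Posterior mean = (0.00046268·609.11 + 0.00110670·671.61) / 0.00156938 = 653.184.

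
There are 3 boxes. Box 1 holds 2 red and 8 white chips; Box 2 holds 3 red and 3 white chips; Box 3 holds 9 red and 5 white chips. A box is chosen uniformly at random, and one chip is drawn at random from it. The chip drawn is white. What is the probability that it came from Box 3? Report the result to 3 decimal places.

P(white|Box 1) = 0.8; P(white|Box 2) = 0.5; P(white|Box 3) = 0.3571.
Prior × likelihood for each source: 0.333333·0.8=0.2667, 0.333333·0.5=0.1667, 0.333333·0.3571=0.1190. Summing gives P(white) = 0.55238.
P(Box 3 | white) = 0.1190 / 0.55238 = 0.216.

Posterior probability ≈ 0.216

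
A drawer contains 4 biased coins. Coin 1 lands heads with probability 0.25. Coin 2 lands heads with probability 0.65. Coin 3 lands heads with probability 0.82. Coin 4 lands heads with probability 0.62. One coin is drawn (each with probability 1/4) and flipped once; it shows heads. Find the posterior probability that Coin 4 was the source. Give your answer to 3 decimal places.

P(heads|C1) = 0.25; P(heads|C2) = 0.65; P(heads|C3) = 0.82; P(heads|C4) = 0.62.
Prior × likelihood for each source: 0.25·0.25=0.06250, 0.25·0.65=0.1625, 0.25·0.82=0.2050, 0.25·0.62=0.1550. Summing gives P(heads) = 0.58500.
P(Coin 4 | heads) = 0.1550 / 0.58500 = 0.265.

Posterior probability ≈ 0.265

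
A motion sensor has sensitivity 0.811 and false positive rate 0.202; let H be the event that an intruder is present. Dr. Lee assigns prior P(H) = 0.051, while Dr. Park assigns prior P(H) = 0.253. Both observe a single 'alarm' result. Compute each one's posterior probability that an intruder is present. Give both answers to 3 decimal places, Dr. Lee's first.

The likelihood ratio for an 'alarm' result is 0.811/0.202 = 4.0149.
Dr. Lee: prior odds 0.051/0.949 = 0.053741; posterior odds 0.21576; posterior probability 0.177.
Dr. Park: prior odds 0.253/0.747 = 0.33869; posterior odds 1.3598; posterior probability 0.576.

Dr. Lee: 0.177; Dr. Park: 0.576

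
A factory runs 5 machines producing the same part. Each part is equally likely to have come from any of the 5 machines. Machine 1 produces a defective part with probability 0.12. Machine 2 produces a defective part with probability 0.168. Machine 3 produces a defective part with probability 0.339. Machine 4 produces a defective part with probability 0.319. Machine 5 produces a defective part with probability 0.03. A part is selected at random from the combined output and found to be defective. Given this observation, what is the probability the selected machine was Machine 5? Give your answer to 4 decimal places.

Tabulate prior·likelihood by source: [1] prior 0.2, lik 0.12, product 0.02400; [2] prior 0.2, lik 0.168, product 0.03360; [3] prior 0.2, lik 0.339, product 0.06780; [4] prior 0.2, lik 0.319, product 0.06380; [5] prior 0.2, lik 0.03, product 0.006000.
Normalizing constant = 0.19520; the posterior for Machine 5 is its product over the sum, 0.006000/0.19520 = 0.0307.

Posterior probability ≈ 0.0307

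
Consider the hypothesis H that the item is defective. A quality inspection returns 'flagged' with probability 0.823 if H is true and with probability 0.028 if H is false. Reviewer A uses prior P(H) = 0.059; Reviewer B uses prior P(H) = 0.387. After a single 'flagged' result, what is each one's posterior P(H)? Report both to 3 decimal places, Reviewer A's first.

The likelihood ratio for a 'flagged' result is 0.823/0.028 = 29.393.
Reviewer A: prior odds 0.059/0.941 = 0.062699; posterior odds 1.8429; posterior probability 0.648.
Reviewer B: prior odds 0.387/0.613 = 0.63132; posterior odds 18.556; posterior probability 0.949.

Reviewer A: 0.648; Reviewer B: 0.949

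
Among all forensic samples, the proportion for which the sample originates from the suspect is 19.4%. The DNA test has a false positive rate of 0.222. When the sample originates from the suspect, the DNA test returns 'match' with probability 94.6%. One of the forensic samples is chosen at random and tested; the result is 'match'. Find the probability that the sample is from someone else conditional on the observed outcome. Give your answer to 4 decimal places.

P(¬H | E) ≈ 0.4937

Let H be the event that the sample originates from the suspect. P(H) = 0.194, so P(¬H) = 0.806. With E the 'match' result, P(E|H) = 0.946 and P(E|¬H) = 0.222.
P(E) = 0.946·0.194 + 0.222·0.806 = 0.18352 + 0.17893 = 0.36246.
By Bayes' theorem, P(H|E) = 0.18352 / 0.36246 = 0.5063. Hence P(¬H|E) = 1 − 0.5063 = 0.4937.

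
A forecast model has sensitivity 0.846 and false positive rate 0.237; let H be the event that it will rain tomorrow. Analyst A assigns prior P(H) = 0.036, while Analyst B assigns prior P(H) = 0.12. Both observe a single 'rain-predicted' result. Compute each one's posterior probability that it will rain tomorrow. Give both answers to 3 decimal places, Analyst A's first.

P('+'|H) = 0.846, P('+'|¬H) = 0.237.
Analyst A: numerator 0.846·0.036 = 0.030456; evidence = 0.030456+0.237·0.964 = 0.25892; posterior = 0.118.
Analyst B: numerator 0.846·0.12 = 0.10152; evidence = 0.10152+0.237·0.88 = 0.31008; posterior = 0.327.

Analyst A: 0.118; Analyst B: 0.327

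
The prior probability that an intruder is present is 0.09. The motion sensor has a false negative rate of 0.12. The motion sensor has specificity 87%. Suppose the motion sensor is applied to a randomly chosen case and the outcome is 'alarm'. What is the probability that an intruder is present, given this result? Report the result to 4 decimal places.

P(H | E) ≈ 0.4010

Write H for 'an intruder is present'. Prior odds H:¬H = 0.09/0.91 = 0.098901. For the 'alarm' outcome, the likelihood ratio is 0.88/0.13 = 6.7692.
Posterior odds = 0.098901 × 6.7692 = 0.66948, so P(H|E) = 0.66948/(1+0.66948) = 0.4010.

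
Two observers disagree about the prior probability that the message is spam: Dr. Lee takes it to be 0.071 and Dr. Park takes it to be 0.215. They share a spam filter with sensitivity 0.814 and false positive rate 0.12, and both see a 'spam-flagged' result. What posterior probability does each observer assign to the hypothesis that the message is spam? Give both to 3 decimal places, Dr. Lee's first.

Dr. Lee: 0.341; Dr. Park: 0.650

The likelihood ratio for a 'spam-flagged' result is 0.814/0.12 = 6.7833.
Dr. Lee: prior odds 0.071/0.929 = 0.076426; posterior odds 0.51842; posterior probability 0.341.
Dr. Park: prior odds 0.215/0.785 = 0.27389; posterior odds 1.8579; posterior probability 0.650.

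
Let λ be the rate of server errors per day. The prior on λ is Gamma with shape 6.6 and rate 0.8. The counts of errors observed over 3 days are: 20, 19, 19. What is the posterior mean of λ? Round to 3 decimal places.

Posterior mean ≈ 17.000

The Poisson likelihood adds the total count to the shape and the number of exposure periods to the rate. Here ∑xᵢ = 58 and n = 3, so shape 6.6→64.6 and rate 0.8→3.8.
Posterior mean = shape/rate = 64.6/3.8 = 17.000.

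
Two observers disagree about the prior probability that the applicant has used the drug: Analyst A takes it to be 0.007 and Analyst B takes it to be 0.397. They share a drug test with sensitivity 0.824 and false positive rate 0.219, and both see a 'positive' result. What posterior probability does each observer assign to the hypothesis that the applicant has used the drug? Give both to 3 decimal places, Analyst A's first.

The likelihood ratio for a 'positive' result is 0.824/0.219 = 3.7626.
Analyst A: prior odds 0.007/0.993 = 0.0070493; posterior odds 0.026524; posterior probability 0.026.
Analyst B: prior odds 0.397/0.603 = 0.65837; posterior odds 2.4772; posterior probability 0.712.

Analyst A: 0.026; Analyst B: 0.712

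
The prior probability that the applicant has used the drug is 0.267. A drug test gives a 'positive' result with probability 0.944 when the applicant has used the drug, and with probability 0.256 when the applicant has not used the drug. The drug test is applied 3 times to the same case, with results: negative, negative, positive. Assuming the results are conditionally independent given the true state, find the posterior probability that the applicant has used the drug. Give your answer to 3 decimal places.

Posterior P(H) ≈ 0.008

Let H be the event that the applicant has used the drug; start with P(H) = 0.267. P('positive'|H) = 0.944, P('positive'|¬H) = 0.256.
Update on result 1 ('negative'): P(H) ← 0.056·0.2670 / (0.056·0.2670 + 0.744·0.7330) = 0.014952/0.56030 = 0.0267.
Update on result 2 ('negative'): P(H) ← 0.056·0.0267 / (0.056·0.0267 + 0.744·0.9733) = 0.0014944/0.72564 = 0.0021.
Update on result 3 ('positive'): P(H) ← 0.944·0.0021 / (0.944·0.0021 + 0.256·0.9979) = 0.0019441/0.25742 = 0.0076.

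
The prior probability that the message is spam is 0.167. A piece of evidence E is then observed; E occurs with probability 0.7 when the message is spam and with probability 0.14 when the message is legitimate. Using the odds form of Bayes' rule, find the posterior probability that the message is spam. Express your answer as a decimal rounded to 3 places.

Posterior probability ≈ 0.501

Prior odds = 0.167/(1−0.167) = 0.20048. In log-odds, ln(0.20048) = -1.6070.
Add log likelihood ratio: ln(5.0000) = 1.6094.
Posterior log-odds = 0.0023981, so posterior odds = exp(0.0023981) = 1.0024. Converting, P(H|E) = 1.0024/2.0024 = 0.501.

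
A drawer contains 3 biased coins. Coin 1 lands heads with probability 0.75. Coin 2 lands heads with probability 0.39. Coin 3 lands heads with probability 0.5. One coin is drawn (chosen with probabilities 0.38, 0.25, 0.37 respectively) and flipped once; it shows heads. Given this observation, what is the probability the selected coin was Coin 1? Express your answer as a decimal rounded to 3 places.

Tabulate prior·likelihood by source: [1] prior 0.38, lik 0.75, product 0.2850; [2] prior 0.25, lik 0.39, product 0.09750; [3] prior 0.37, lik 0.5, product 0.1850.
Normalizing constant = 0.56750; the posterior for Coin 1 is its product over the sum, 0.2850/0.56750 = 0.502.

Posterior probability ≈ 0.502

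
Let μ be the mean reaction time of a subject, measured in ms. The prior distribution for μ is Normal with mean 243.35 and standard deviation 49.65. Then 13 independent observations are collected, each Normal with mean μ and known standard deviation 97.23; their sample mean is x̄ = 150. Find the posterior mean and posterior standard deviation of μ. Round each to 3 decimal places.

Prior precision 1/τ₀² = 1/49.65² = 0.00040566; data precision n/σ² = 13/97.23² = 0.00137513.
Posterior precision = 0.00040566 + 0.00137513 = 0.00178079, giving posterior SD = 1/√0.00178079 = 23.697.
Posterior mean = (0.00040566·243.35 + 0.00137513·150) / 0.00178079 = 171.265.

Posterior mean ≈ 171.265; posterior SD ≈ 23.697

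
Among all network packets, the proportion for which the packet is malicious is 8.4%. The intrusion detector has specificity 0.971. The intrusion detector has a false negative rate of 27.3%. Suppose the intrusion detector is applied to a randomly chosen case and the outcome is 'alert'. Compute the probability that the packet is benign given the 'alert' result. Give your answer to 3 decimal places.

P(¬H | E) ≈ 0.303

Write H for 'the packet is malicious'. Prior odds H:¬H = 0.084/0.916 = 0.091703. For the 'alert' outcome, the likelihood ratio is 0.727/0.029 = 25.069.
Posterior odds = 0.091703 × 25.069 = 2.2989, so P(H|E) = 2.2989/(1+2.2989) = 0.697. Then P(¬H|E) = 1 − 0.697 = 0.303.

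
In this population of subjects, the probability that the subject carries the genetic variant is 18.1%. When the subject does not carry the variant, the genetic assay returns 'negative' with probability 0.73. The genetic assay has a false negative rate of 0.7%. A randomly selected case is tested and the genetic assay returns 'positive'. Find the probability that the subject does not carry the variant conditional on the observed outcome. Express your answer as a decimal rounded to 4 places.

Write H for 'the subject carries the genetic variant'. Prior odds H:¬H = 0.181/0.819 = 0.22100. For the 'positive' outcome, the likelihood ratio is 0.993/0.27 = 3.6778.
Posterior odds = 0.22100 × 3.6778 = 0.81279, so P(H|E) = 0.81279/(1+0.81279) = 0.4484. Then P(¬H|E) = 1 − 0.4484 = 0.5516.

P(¬H | E) ≈ 0.5516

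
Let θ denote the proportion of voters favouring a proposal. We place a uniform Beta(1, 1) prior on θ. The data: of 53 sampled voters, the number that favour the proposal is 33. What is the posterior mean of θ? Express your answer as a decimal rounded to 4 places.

Observing 33 successes and 20 failures updates Beta(1, 1) by adding the success and failure counts to the two shape parameters: α = 1+33 = 34, β = 1+20 = 21.
Posterior mean = α/(α+β) = 34/55 = 0.6182.

Posterior mean ≈ 0.6182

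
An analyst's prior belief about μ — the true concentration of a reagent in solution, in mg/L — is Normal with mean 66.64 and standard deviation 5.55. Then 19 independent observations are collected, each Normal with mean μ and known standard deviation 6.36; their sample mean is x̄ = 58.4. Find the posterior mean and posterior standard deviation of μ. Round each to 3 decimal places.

Posterior mean ≈ 58.933; posterior SD ≈ 1.411

With known σ, the Normal prior is conjugate. Weight on the data is w = (n/σ²)/(n/σ² + 1/τ₀²) = 0.469720/(0.469720+0.0324649) = 0.93535.
Posterior mean = w·x̄ + (1−w)·μ₀ = 0.93535·58.4 + 0.064647·66.64 = 58.933. Posterior variance = 1/(0.469720+0.0324649) = 1.99130, so SD = 1.411.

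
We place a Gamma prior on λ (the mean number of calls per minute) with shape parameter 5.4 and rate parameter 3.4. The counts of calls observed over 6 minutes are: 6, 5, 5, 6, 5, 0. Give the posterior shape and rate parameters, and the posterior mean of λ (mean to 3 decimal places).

Total count ∑xᵢ = 27 over n = 6 minutes.
Gamma is conjugate to the Poisson likelihood: posterior is Gamma(shape = 5.4+27 = 32.4, rate = 3.4+6 = 9.4).
E[λ | data] = 32.4/9.4 = 3.447.

Posterior: Gamma(shape=32.4, rate=9.4); mean ≈ 3.447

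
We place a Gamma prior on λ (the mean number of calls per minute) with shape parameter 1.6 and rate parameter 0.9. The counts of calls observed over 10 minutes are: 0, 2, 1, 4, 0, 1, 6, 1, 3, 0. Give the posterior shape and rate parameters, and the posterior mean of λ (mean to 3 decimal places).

The Poisson likelihood adds the total count to the shape and the number of exposure periods to the rate. Here ∑xᵢ = 18 and n = 10, so shape 1.6→19.6 and rate 0.9→10.9.
E[λ | data] = 19.6/10.9 = 1.798.

Posterior: Gamma(shape=19.6, rate=10.9); mean ≈ 1.798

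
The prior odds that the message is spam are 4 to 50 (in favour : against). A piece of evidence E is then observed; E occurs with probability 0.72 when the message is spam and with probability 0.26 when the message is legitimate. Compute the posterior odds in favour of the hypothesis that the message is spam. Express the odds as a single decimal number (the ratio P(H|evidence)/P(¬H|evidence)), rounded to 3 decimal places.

Prior odds = 4/50 = 0.080000.
Likelihood ratio for E = 0.72/0.26 = 2.7692.
Posterior odds = prior odds × LR = 0.22154.

Posterior odds ≈ 0.222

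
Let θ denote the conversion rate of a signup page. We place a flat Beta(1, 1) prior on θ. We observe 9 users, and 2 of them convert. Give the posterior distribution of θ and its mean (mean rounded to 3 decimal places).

Posterior: Beta(3, 8); mean ≈ 0.273

The binomial likelihood is conjugate to the Beta prior: with 2 successes and 7 failures, the posterior is Beta(1+2, 1+7) = Beta(3, 8).
Posterior mean = α/(α+β) = 3/11 = 0.273.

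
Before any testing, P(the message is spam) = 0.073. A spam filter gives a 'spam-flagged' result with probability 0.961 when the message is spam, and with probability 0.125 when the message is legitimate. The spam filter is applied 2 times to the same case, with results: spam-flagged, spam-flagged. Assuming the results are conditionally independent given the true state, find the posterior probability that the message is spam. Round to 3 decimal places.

With H the event that the message is spam, the joint likelihood of the observed sequence is P(data|H) = 0.961·0.961 = 0.92352 and P(data|¬H) = 0.125·0.125 = 0.015625.
Bayes: P(H|data) = 0.073·0.92352 / (0.073·0.92352 + 0.927·0.015625) = 0.067417/0.081901 = 0.8231.

Posterior P(H) ≈ 0.823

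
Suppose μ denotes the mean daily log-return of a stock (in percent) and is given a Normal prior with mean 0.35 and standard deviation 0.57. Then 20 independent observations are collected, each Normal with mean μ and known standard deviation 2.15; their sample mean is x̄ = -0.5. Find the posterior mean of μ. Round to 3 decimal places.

Prior precision 1/τ₀² = 1/0.57² = 3.07787; data precision n/σ² = 20/2.15² = 4.32666.
Posterior precision = 3.07787 + 4.32666 = 7.40453.
Posterior mean = (3.07787·0.35 + 4.32666·-0.5) / 7.40453 = -0.147.

Posterior mean ≈ -0.147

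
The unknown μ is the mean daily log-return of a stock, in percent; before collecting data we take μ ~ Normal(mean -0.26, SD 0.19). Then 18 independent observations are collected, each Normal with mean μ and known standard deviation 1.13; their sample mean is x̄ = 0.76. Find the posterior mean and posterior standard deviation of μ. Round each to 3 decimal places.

Posterior mean ≈ 0.084; posterior SD ≈ 0.155

Prior precision 1/τ₀² = 1/0.19² = 27.7008; data precision n/σ² = 18/1.13² = 14.0966.
Posterior precision = 27.7008 + 14.0966 = 41.7975, giving posterior SD = 1/√41.7975 = 0.155.
Posterior mean = (27.7008·-0.26 + 14.0966·0.76) / 41.7975 = 0.084.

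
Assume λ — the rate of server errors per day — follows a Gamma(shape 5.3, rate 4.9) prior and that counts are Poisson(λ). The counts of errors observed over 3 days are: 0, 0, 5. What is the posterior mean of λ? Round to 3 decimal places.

Total count ∑xᵢ = 5 over n = 3 days.
Gamma is conjugate to the Poisson likelihood: posterior is Gamma(shape = 5.3+5 = 10.3, rate = 4.9+3 = 7.9).
Posterior mean = shape/rate = 10.3/7.9 = 1.304.

Posterior mean ≈ 1.304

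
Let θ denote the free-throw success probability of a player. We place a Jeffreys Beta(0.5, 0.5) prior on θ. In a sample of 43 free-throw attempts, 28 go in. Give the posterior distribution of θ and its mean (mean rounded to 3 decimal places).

Posterior: Beta(28.5, 15.5); mean ≈ 0.648

Observing 28 successes and 15 failures updates Beta(0.5, 0.5) by adding the success and failure counts to the two shape parameters: α = 0.5+28 = 28.5, β = 0.5+15 = 15.5.
Posterior mean = α/(α+β) = 28.5/44 = 0.648.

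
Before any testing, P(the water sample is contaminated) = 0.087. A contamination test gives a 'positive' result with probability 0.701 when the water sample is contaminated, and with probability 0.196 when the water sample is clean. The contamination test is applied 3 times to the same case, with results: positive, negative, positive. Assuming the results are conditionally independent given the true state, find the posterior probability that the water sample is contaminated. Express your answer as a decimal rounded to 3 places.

With H the event that the water sample is contaminated, the joint likelihood of the observed sequence is P(data|H) = 0.701·0.299·0.701 = 0.14693 and P(data|¬H) = 0.196·0.804·0.196 = 0.030886.
Bayes: P(H|data) = 0.087·0.14693 / (0.087·0.14693 + 0.913·0.030886) = 0.012783/0.040982 = 0.3119.

Posterior P(H) ≈ 0.312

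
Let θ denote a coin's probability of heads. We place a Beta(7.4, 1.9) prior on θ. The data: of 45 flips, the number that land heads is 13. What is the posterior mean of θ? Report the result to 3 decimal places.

The binomial likelihood is conjugate to the Beta prior: with 13 successes and 32 failures, the posterior is Beta(7.4+13, 1.9+32) = Beta(20.4, 33.9).
E[θ | data] = 20.4/(20.4+33.9) = 0.376.

Posterior mean ≈ 0.376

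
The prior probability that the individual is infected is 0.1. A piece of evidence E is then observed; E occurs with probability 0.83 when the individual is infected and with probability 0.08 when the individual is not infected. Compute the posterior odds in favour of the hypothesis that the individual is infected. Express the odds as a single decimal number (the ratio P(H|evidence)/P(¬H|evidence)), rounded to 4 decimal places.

Posterior odds ≈ 1.1528

Prior odds = 0.1/(1−0.1) = 0.11111. In log-odds, ln(0.11111) = -2.1972.
Add log likelihood ratio: ln(10.375) = 2.3394.
Posterior log-odds = 0.14217, so posterior odds = exp(0.14217) = 1.1528.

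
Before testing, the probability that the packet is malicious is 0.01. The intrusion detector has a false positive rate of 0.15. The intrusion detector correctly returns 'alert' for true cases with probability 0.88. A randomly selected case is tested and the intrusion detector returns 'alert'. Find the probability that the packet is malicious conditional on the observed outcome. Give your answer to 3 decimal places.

Write H for 'the packet is malicious'. Prior odds H:¬H = 0.01/0.99 = 0.010101. For the 'alert' outcome, the likelihood ratio is 0.88/0.15 = 5.8667.
Posterior odds = 0.010101 × 5.8667 = 0.059259, so P(H|E) = 0.059259/(1+0.059259) = 0.056.

P(H | E) ≈ 0.056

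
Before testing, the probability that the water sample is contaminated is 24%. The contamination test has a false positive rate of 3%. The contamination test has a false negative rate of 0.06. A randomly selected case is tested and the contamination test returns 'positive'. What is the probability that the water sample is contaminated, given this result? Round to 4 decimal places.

Write H for 'the water sample is contaminated'. Prior odds H:¬H = 0.24/0.76 = 0.31579. For the 'positive' outcome, the likelihood ratio is 0.94/0.03 = 31.333.
Posterior odds = 0.31579 × 31.333 = 9.8947, so P(H|E) = 9.8947/(1+9.8947) = 0.9082.

P(H | E) ≈ 0.9082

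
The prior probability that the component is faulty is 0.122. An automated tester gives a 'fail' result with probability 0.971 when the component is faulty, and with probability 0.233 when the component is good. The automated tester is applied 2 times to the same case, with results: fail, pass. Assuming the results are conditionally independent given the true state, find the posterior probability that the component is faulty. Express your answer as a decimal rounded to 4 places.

Posterior P(H) ≈ 0.0214

Let H be the event that the component is faulty; start with P(H) = 0.122. P('fail'|H) = 0.971, P('fail'|¬H) = 0.233.
Update on result 1 ('fail'): P(H) ← 0.971·0.1220 / (0.971·0.1220 + 0.233·0.8780) = 0.11846/0.32304 = 0.3667.
Update on result 2 ('pass'): P(H) ← 0.029·0.3667 / (0.029·0.3667 + 0.767·0.6333) = 0.010635/0.49636 = 0.0214.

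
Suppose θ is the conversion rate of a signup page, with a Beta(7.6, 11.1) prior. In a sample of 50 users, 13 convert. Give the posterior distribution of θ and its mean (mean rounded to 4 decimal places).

Posterior: Beta(20.6, 48.1); mean ≈ 0.2999

Observing 13 successes and 37 failures updates Beta(7.6, 11.1) by adding the success and failure counts to the two shape parameters: α = 7.6+13 = 20.6, β = 11.1+37 = 48.1.
Posterior mean = α/(α+β) = 20.6/68.7 = 0.2999.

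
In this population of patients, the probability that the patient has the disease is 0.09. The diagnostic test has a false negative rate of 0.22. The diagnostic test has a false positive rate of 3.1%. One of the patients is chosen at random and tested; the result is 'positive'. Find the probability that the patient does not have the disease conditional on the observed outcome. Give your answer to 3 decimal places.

Let H be the event that the patient has the disease. P(H) = 0.09, so P(¬H) = 0.91. With E the 'positive' result, P(E|H) = 0.78 and P(E|¬H) = 0.031.
P(E) = 0.78·0.09 + 0.031·0.91 = 0.070200 + 0.028210 = 0.098410.
By Bayes' theorem, P(H|E) = 0.070200 / 0.098410 = 0.713. Hence P(¬H|E) = 1 − 0.713 = 0.287.

P(¬H | E) ≈ 0.287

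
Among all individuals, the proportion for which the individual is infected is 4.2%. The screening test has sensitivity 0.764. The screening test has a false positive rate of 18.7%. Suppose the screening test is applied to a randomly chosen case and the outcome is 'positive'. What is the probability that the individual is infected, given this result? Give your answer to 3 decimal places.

Write H for 'the individual is infected'. Prior odds H:¬H = 0.042/0.958 = 0.043841. For the 'positive' outcome, the likelihood ratio is 0.764/0.187 = 4.0856.
Posterior odds = 0.043841 × 4.0856 = 0.17912, so P(H|E) = 0.17912/(1+0.17912) = 0.152.

P(H | E) ≈ 0.152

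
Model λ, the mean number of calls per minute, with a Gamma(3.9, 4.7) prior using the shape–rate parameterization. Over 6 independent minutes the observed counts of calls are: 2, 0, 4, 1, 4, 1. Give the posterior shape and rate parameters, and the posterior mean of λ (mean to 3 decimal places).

The Poisson likelihood adds the total count to the shape and the number of exposure periods to the rate. Here ∑xᵢ = 12 and n = 6, so shape 3.9→15.9 and rate 4.7→10.7.
E[λ | data] = 15.9/10.7 = 1.486.

Posterior: Gamma(shape=15.9, rate=10.7); mean ≈ 1.486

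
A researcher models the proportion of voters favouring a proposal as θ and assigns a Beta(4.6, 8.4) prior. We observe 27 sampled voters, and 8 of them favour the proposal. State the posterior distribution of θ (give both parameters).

The binomial likelihood is conjugate to the Beta prior: with 8 successes and 19 failures, the posterior is Beta(4.6+8, 8.4+19) = Beta(12.6, 27.4).

Posterior: Beta(12.6, 27.4)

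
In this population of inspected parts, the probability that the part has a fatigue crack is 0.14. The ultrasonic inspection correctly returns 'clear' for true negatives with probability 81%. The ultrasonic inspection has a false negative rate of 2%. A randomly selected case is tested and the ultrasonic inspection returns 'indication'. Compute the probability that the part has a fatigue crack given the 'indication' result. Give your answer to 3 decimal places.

P(H | E) ≈ 0.456

Write H for 'the part has a fatigue crack'. Prior odds H:¬H = 0.14/0.86 = 0.16279. For the 'indication' outcome, the likelihood ratio is 0.98/0.19 = 5.1579.
Posterior odds = 0.16279 × 5.1579 = 0.83966, so P(H|E) = 0.83966/(1+0.83966) = 0.456.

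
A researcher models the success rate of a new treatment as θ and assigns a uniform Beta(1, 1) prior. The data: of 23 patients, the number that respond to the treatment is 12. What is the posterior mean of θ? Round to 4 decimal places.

Observing 12 successes and 11 failures updates Beta(1, 1) by adding the success and failure counts to the two shape parameters: α = 1+12 = 13, β = 1+11 = 12.
E[θ | data] = 13/(13+12) = 0.5200.

Posterior mean ≈ 0.5200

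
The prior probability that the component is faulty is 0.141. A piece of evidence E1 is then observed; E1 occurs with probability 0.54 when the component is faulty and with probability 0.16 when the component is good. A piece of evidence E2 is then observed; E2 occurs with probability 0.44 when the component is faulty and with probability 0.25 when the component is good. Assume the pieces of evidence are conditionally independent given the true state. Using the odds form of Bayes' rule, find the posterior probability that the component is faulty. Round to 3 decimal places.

Posterior probability ≈ 0.494

Prior odds = 0.141/(1−0.141) = 0.16414. In log-odds, ln(0.16414) = -1.8070.
Add log likelihood ratios: ln(3.3750) + ln(1.7600) = 1.7817.
Posterior log-odds = -0.025300, so posterior odds = exp(-0.025300) = 0.97502. Converting, P(H|E) = 0.97502/1.9750 = 0.494.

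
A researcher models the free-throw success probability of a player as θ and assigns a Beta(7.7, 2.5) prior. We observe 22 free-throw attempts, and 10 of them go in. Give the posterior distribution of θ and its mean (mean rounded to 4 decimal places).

Posterior: Beta(17.7, 14.5); mean ≈ 0.5497

Observing 10 successes and 12 failures updates Beta(7.7, 2.5) by adding the success and failure counts to the two shape parameters: α = 7.7+10 = 17.7, β = 2.5+12 = 14.5.
E[θ | data] = 17.7/(17.7+14.5) = 0.5497.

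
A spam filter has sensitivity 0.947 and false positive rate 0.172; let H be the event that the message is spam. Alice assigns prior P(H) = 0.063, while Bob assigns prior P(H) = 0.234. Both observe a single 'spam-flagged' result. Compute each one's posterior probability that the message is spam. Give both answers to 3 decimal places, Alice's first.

The likelihood ratio for a 'spam-flagged' result is 0.947/0.172 = 5.5058.
Alice: prior odds 0.063/0.937 = 0.067236; posterior odds 0.37019; posterior probability 0.270.
Bob: prior odds 0.234/0.766 = 0.30548; posterior odds 1.6819; posterior probability 0.627.

Alice: 0.270; Bob: 0.627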